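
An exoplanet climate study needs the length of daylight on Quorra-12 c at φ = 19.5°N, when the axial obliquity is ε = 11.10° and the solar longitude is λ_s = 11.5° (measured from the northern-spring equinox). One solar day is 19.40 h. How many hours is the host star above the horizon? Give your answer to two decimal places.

Solar declination: sin δ = sin ε · sin λ_s = sin 11.10° × sin 11.5° = 0.03838, so δ = +2.200°.
cos H₀ = −tan φ · tan δ = −tan(+19.5°) × tan(+2.200°) = -0.0136, so H₀ = 1.5844 rad = 90.78°.
Daylight = 2H₀/(2π) × 19.40 h = (1.5844/π) × 19.40 = 9.78 h.

9.78 h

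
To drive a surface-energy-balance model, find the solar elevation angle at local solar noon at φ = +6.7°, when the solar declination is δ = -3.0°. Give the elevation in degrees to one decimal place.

80.3°

At local noon the hour angle is zero, so the zenith angle equals |φ − δ| = |+6.7° − (-3.000°)| = 9.700°.
Elevation = 90° − 9.700° = 80.3°.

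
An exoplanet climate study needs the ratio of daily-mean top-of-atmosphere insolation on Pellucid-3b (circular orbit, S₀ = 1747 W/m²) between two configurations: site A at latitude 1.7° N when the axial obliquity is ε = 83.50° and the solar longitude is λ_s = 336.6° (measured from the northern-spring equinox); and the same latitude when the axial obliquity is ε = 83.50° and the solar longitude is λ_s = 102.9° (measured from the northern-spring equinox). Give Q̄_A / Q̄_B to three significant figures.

Q̄_A / Q̄_B ≈ 3.04

— Configuration A (φ=+1.7°):
Solar declination: sin δ = sin ε · sin λ_s = sin 83.50° × sin 336.6° = -0.39459, so δ = -23.241°.
cos H₀ = −tan(+1.7°) tan(-23.241°) = 0.0127, H₀ = 1.5581 rad.
Bracket: H₀ sin φ sin δ + cos φ cos δ sin H₀ = 1.5581×0.02967×-0.39459 + 0.99956×0.91886×0.99992 = -0.018241 + 0.918382 = 0.900141.
Q̄ = (S₀/π) × [bracket] = (1747/π) × 0.900141 = 500.56 W/m².
— Configuration B (φ=+1.7°):
Solar declination: sin δ = sin ε · sin λ_s = sin 83.50° × sin 102.9° = 0.96850, so δ = +75.580°.
cos H₀ = −tan(+1.7°) tan(+75.580°) = -0.1154, H₀ = 1.6865 rad.
Bracket: H₀ sin φ sin δ + cos φ cos δ sin H₀ = 1.6865×0.02967×0.96850 + 0.99956×0.24903×0.99332 = 0.048462 + 0.247258 = 0.295720.
Q̄ = (S₀/π) × [bracket] = (1747/π) × 0.295720 = 164.45 W/m².
Ratio Q̄_A / Q̄_B = 500.56 / 164.45 = 3.044.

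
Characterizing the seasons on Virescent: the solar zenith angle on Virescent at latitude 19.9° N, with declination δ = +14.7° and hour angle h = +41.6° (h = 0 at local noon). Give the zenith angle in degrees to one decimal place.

cos θ_z = sin ϕ sin δ + cos ϕ cos δ cos h = 0.086374 + 0.680130 = 0.766504.
θ_z = arccos(0.766504) = 40.0°.

θ_z = 40.0°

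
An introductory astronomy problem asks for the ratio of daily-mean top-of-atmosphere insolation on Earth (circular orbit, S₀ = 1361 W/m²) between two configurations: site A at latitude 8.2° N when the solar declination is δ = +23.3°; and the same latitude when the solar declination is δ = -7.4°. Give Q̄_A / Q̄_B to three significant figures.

— Configuration A (φ=+8.2°):
cos H₀ = −tan(+8.2°) tan(+23.300°) = -0.0621, H₀ = 1.6329 rad.
Bracket: H₀ sin φ sin δ + cos φ cos δ sin H₀ = 1.6329×0.14263×0.39555 + 0.98978×0.91845×0.99807 = 0.092124 + 0.907309 = 0.999433.
Q̄ = (S₀/π) × [bracket] = (1361/π) × 0.999433 = 432.97 W/m².
— Configuration B (φ=+8.2°):
cos H₀ = −tan(+8.2°) tan(-7.400°) = 0.0187, H₀ = 1.5521 rad.
Bracket: H₀ sin φ sin δ + cos φ cos δ sin H₀ = 1.5521×0.14263×-0.12880 + 0.98978×0.99167×0.99982 = -0.028513 + 0.981358 = 0.952845.
Q̄ = (S₀/π) × [bracket] = (1361/π) × 0.952845 = 412.79 W/m².
Ratio Q̄_A / Q̄_B = 432.97 / 412.79 = 1.049.

Q̄_A / Q̄_B ≈ 1.05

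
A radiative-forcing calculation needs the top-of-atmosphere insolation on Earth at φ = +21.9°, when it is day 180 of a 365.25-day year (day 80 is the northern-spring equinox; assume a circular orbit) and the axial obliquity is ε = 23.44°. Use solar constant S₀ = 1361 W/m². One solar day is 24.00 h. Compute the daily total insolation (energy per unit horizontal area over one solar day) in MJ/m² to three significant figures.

41.0 MJ/m²

Solar longitude: λ_s = 360° × (180 − 80)/365.25 = 98.563°.
sin δ = sin 23.44° × sin 98.563° = 0.39335, so δ = +23.163°.
cos H₀ = −tan(+21.9°) tan(+23.163°) = -0.1720, H₀ = 1.7436 rad.
Bracket: H₀ sin φ sin δ + cos φ cos δ sin H₀ = 1.7436×0.37299×0.39335 + 0.92784×0.91939×0.98510 = 0.255813 + 0.840336 = 1.096149.
Q̄ = (S₀/π) × [bracket] = (1361/π) × 1.096149 = 474.87 W/m².
Daily total = Q̄ × 24.00 h × 3600 s/h = 474.87 × 24.00 × 3600 / 10⁶ = 41.03 MJ/m².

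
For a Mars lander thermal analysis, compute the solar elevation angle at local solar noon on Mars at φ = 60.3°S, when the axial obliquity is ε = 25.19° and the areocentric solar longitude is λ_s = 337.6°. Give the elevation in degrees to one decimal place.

39.0°

sin δ = sin 25.19° × sin 337.6° = -0.16219, so δ = -9.334°.
At local noon the hour angle is zero, so the zenith angle equals |φ − δ| = |-60.3° − (-9.334°)| = 50.966°.
Elevation = 90° − 50.966° = 39.0°.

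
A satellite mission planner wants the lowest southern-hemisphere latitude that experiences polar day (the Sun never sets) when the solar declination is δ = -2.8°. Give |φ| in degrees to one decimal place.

|φ| = 87.2°

Polar day requires cos H₀ = −tan φ tan δ ≤ −1, i.e. tan φ tan δ ≥ 1.
The boundary is |tan φ| · |tan δ| = 1, so |φ| = 90° − |δ| = 90° − 2.8° = 87.2° in the southern hemisphere.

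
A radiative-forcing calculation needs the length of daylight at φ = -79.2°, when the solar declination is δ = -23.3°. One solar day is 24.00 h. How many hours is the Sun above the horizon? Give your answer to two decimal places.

Sunrise equation: cos H₀ = −tan φ · tan δ = -2.2576 ≤ −1, so the Sun never sets (polar day) and H₀ = π.
Daylight = 2H₀/(2π) × 24.00 h = (3.1416/π) × 24.00 = 24.00 h.

24.00 h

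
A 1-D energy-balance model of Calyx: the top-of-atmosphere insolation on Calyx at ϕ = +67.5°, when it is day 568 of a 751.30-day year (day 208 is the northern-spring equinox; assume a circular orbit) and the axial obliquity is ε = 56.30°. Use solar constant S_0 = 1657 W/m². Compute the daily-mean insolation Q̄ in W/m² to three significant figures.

Solar longitude: L_s = 360° × (568 − 208)/751.30 = 172.501°.
sin δ = sin 56.30° × sin 172.501° = 0.10858, so δ = +6.233°.
cos h₀ = −tan(+67.5°) tan(+6.233°) = -0.2637, h₀ = 1.8376 rad.
Bracket: h₀ sin ϕ sin δ + cos ϕ cos δ sin h₀ = 1.8376×0.92388×0.10858 + 0.38268×0.99409×0.96461 = 0.184339 + 0.366955 = 0.551294.
Q̄ = (S_0/π) × [bracket] = (1657/π) × 0.551294 = 290.8 W/m².

Q̄ ≈ 291 W/m²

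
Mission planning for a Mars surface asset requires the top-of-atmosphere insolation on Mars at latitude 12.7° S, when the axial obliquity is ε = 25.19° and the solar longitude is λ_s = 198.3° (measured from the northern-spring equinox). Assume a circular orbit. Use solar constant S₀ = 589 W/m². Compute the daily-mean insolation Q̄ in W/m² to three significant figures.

Solar declination: sin δ = sin ε · sin λ_s = sin 25.19° × sin 198.3° = -0.13364, so δ = -7.680°.
cos H₀ = −tan(-12.7°) tan(-7.680°) = -0.0304, H₀ = 1.6012 rad.
Bracket: H₀ sin φ sin δ + cos φ cos δ sin H₀ = 1.6012×-0.21985×-0.13364 + 0.97553×0.99103×0.99954 = 0.047044 + 0.966335 = 1.013379.
Q̄ = (S₀/π) × [bracket] = (589/π) × 1.013379 = 190.0 W/m².

Q̄ ≈ 190 W/m²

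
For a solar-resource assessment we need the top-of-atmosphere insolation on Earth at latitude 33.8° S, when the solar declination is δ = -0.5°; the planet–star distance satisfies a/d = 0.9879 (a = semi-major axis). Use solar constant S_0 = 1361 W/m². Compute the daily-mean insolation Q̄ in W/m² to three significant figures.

Q̄ ≈ 355 W/m²

cos h₀ = −tan(-33.8°) tan(-0.500°) = -0.0058, h₀ = 1.5766 rad.
Bracket: h₀ sin ϕ sin δ + cos ϕ cos δ sin h₀ = 1.5766×-0.55630×-0.00873 + 0.83098×0.99996×0.99998 = 0.007657 + 0.830930 = 0.838587.
Inverse-square distance factor (a/d)² = 0.9879² = 0.975946.
Q̄ = (S_0/π) × 0.975946 × [bracket] = (1361/π) × 0.975946 × 0.838587 = 354.6 W/m².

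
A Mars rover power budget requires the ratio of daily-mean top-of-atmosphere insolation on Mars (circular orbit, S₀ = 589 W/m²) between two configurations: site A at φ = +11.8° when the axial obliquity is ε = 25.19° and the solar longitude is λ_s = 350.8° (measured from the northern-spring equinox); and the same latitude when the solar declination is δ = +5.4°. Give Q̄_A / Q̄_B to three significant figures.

— Configuration A (φ=+11.8°):
Solar declination: sin δ = sin ε · sin λ_s = sin 25.19° × sin 350.8° = -0.06805, so δ = -3.902°.
cos H₀ = −tan(+11.8°) tan(-3.902°) = 0.0142, H₀ = 1.5565 rad.
Bracket: H₀ sin φ sin δ + cos φ cos δ sin H₀ = 1.5565×0.20450×-0.06805 + 0.97887×0.99768×0.99990 = -0.021661 + 0.976501 = 0.954840.
Q̄ = (S₀/π) × [bracket] = (589/π) × 0.954840 = 179.02 W/m².
— Configuration B (φ=+11.8°):
cos H₀ = −tan(+11.8°) tan(+5.400°) = -0.0197, H₀ = 1.5905 rad.
Bracket: H₀ sin φ sin δ + cos φ cos δ sin H₀ = 1.5905×0.20450×0.09411 + 0.97887×0.99556×0.99980 = 0.030610 + 0.974329 = 1.004939.
Q̄ = (S₀/π) × [bracket] = (589/π) × 1.004939 = 188.41 W/m².
Ratio Q̄_A / Q̄_B = 179.02 / 188.41 = 0.9502.

Q̄_A / Q̄_B ≈ 0.950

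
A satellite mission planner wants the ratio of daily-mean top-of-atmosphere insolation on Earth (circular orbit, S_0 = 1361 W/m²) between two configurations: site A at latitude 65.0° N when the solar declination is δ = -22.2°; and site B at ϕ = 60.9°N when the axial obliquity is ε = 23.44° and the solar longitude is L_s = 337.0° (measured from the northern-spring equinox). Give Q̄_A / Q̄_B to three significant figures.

— Configuration A (ϕ=+65.0°):
cos h₀ = −tan(+65.0°) tan(-22.200°) = 0.8752, h₀ = 0.5050 rad.
Bracket: h₀ sin ϕ sin δ + cos ϕ cos δ sin h₀ = 0.5050×0.90631×-0.37784 + 0.42262×0.92587×0.48384 = -0.172932 + 0.189322 = 0.016390.
Q̄ = (S_0/π) × [bracket] = (1361/π) × 0.016390 = 7.1005 W/m².
— Configuration B (ϕ=+60.9°):
Solar declination: sin δ = sin ε · sin L_s = sin 23.44° × sin 337.0° = -0.15543, so δ = -8.942°.
cos h₀ = −tan(+60.9°) tan(-8.942°) = 0.2827, h₀ = 1.2842 rad.
Bracket: h₀ sin ϕ sin δ + cos ϕ cos δ sin h₀ = 1.2842×0.87377×-0.15543 + 0.48634×0.98785×0.95921 = -0.174407 + 0.460834 = 0.286427.
Q̄ = (S_0/π) × [bracket] = (1361/π) × 0.286427 = 124.09 W/m².
Ratio Q̄_A / Q̄_B = 7.1005 / 124.09 = 0.05722.

Q̄_A / Q̄_B ≈ 0.0572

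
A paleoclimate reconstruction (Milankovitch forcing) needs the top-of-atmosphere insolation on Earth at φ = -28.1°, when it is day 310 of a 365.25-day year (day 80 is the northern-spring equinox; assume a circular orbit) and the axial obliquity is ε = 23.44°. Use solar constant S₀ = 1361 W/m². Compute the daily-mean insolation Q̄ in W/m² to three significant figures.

Solar longitude: λ_s = 360° × (310 − 80)/365.25 = 226.694°.
sin δ = sin 23.44° × sin 226.694° = -0.28947, so δ = -16.826°.
cos H₀ = −tan(-28.1°) tan(-16.826°) = -0.1615, H₀ = 1.7330 rad.
Bracket: H₀ sin φ sin δ + cos φ cos δ sin H₀ = 1.7330×-0.47101×-0.28947 + 0.88213×0.95719×0.98688 = 0.236283 + 0.833288 = 1.069571.
Q̄ = (S₀/π) × [bracket] = (1361/π) × 1.069571 = 463.4 W/m².

Q̄ ≈ 463 W/m²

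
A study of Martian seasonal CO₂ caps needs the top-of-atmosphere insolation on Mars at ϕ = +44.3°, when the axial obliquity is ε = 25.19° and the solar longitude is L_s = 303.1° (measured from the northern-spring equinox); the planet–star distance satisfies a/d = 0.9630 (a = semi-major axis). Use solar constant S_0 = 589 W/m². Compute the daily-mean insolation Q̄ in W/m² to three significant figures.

Solar declination: sin δ = sin ε · sin L_s = sin 25.19° × sin 303.1° = -0.35655, so δ = -20.889°.
cos h₀ = −tan(+44.3°) tan(-20.889°) = 0.3724, h₀ = 1.1892 rad.
Bracket: h₀ sin ϕ sin δ + cos ϕ cos δ sin h₀ = 1.1892×0.69842×-0.35655 + 0.71569×0.93428×0.92806 = -0.296137 + 0.620552 = 0.324415.
Inverse-square distance factor (a/d)² = 0.9630² = 0.927369.
Q̄ = (S_0/π) × 0.927369 × [bracket] = (589/π) × 0.927369 × 0.324415 = 56.41 W/m².

Q̄ ≈ 56.4 W/m²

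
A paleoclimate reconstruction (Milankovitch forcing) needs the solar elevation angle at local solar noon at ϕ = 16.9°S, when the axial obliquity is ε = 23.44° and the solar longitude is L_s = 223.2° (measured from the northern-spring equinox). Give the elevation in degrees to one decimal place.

Solar declination: sin δ = sin ε · sin L_s = sin 23.44° × sin 223.2° = -0.27230, so δ = -15.801°.
At local noon the hour angle is zero, so the zenith angle equals |ϕ − δ| = |-16.9° − (-15.801°)| = 1.099°.
Elevation = 90° − 1.099° = 88.9°.

88.9°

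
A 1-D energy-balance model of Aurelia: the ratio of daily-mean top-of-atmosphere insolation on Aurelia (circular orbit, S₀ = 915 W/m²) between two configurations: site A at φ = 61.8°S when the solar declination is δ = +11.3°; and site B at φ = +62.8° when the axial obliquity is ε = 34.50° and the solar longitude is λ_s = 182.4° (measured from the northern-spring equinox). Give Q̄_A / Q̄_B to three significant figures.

Q̄_A / Q̄_B ≈ 0.530

— Configuration A (φ=-61.8°):
cos H₀ = −tan(-61.8°) tan(+11.300°) = 0.3727, H₀ = 1.1889 rad.
Bracket: H₀ sin φ sin δ + cos φ cos δ sin H₀ = 1.1889×-0.88130×0.19595 + 0.47255×0.98061×0.92797 = -0.205312 + 0.430009 = 0.224697.
Q̄ = (S₀/π) × [bracket] = (915/π) × 0.224697 = 65.444 W/m².
— Configuration B (φ=+62.8°):
Solar declination: sin δ = sin ε · sin λ_s = sin 34.50° × sin 182.4° = -0.02372, so δ = -1.359°.
cos H₀ = −tan(+62.8°) tan(-1.359°) = 0.0462, H₀ = 1.5246 rad.
Bracket: H₀ sin φ sin δ + cos φ cos δ sin H₀ = 1.5246×0.88942×-0.02372 + 0.45710×0.99972×0.99893 = -0.032165 + 0.456483 = 0.424318.
Q̄ = (S₀/π) × [bracket] = (915/π) × 0.424318 = 123.58 W/m².
Ratio Q̄_A / Q̄_B = 65.444 / 123.58 = 0.5296.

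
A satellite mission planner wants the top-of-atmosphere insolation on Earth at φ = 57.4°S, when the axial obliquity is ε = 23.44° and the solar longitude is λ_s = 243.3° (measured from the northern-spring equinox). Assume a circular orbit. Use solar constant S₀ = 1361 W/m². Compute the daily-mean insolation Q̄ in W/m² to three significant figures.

Q̄ ≈ 462 W/m²

Solar declination: sin δ = sin ε · sin λ_s = sin 23.44° × sin 243.3° = -0.35537, so δ = -20.816°.
cos H₀ = −tan(-57.4°) tan(-20.816°) = -0.5945, H₀ = 2.2074 rad.
Bracket: H₀ sin φ sin δ + cos φ cos δ sin H₀ = 2.2074×-0.84245×-0.35537 + 0.53877×0.93472×0.80411 = 0.660855 + 0.404949 = 1.065804.
Q̄ = (S₀/π) × [bracket] = (1361/π) × 1.065804 = 461.7 W/m².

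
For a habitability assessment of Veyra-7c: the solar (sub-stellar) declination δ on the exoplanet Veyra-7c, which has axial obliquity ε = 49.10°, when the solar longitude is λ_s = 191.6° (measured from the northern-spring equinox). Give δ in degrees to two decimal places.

δ = -8.74°

sin δ = sin ε · sin λ_s = sin 49.10° × sin 191.6° = -0.151985.
δ = arcsin(-0.151985) = -8.74°.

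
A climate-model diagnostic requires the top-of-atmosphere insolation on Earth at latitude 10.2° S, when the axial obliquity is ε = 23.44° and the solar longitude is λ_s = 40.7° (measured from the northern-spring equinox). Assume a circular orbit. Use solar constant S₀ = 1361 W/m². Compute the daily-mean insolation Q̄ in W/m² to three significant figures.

Solar declination: sin δ = sin ε · sin λ_s = sin 23.44° × sin 40.7° = 0.25940, so δ = +15.034°.
cos H₀ = −tan(-10.2°) tan(+15.034°) = 0.0483, H₀ = 1.5225 rad.
Bracket: H₀ sin φ sin δ + cos φ cos δ sin H₀ = 1.5225×-0.17708×0.25940 + 0.98420×0.96577×0.99883 = -0.069935 + 0.949399 = 0.879464.
Q̄ = (S₀/π) × [bracket] = (1361/π) × 0.879464 = 381.0 W/m².

Q̄ ≈ 381 W/m²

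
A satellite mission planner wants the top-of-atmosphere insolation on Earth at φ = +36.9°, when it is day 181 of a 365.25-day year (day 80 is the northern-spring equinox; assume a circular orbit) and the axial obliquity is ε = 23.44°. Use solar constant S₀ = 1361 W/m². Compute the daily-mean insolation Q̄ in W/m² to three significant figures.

Solar longitude: λ_s = 360° × (181 − 80)/365.25 = 99.548°.
sin δ = sin 23.44° × sin 99.548° = 0.39228, so δ = +23.096°.
cos H₀ = −tan(+36.9°) tan(+23.096°) = -0.3202, H₀ = 1.8967 rad.
Bracket: H₀ sin φ sin δ + cos φ cos δ sin H₀ = 1.8967×0.60042×0.39228 + 0.79968×0.91985×0.94735 = 0.446735 + 0.696857 = 1.143592.
Q̄ = (S₀/π) × [bracket] = (1361/π) × 1.143592 = 495.4 W/m².

Q̄ ≈ 495 W/m²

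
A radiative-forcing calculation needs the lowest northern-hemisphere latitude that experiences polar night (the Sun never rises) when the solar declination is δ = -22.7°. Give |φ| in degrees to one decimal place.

Polar night requires cos H₀ = −tan φ tan δ ≥ 1, i.e. tan φ tan δ ≤ −1.
The boundary is |tan φ| · |tan δ| = 1, so |φ| = 90° − |δ| = 90° − 22.7° = 67.3° in the northern hemisphere.

|φ| = 67.3°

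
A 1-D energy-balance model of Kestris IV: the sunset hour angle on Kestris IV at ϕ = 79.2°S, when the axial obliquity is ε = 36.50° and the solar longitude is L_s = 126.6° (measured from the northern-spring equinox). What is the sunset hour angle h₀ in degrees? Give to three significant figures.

h₀ = 0.00°

Solar declination: sin δ = sin ε · sin L_s = sin 36.50° × sin 126.6° = 0.47753, so δ = +28.524°.
cos h₀ = −tan ϕ · tan δ = 2.8492 ≥ 1, so the host star never rises (polar night) and h₀ = 0.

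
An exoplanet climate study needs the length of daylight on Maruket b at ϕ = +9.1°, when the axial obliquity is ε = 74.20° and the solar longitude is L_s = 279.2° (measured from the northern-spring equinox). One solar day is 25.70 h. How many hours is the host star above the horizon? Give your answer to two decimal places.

8.69 h

Solar declination: sin δ = sin ε · sin L_s = sin 74.20° × sin 279.2° = -0.94984, so δ = -71.776°.
cos h₀ = −tan ϕ · tan δ = −tan(+9.1°) × tan(-71.776°) = 0.4865, so h₀ = 1.0627 rad = 60.89°.
Daylight = 2h₀/(2π) × 25.70 h = (1.0627/π) × 25.70 = 8.69 h.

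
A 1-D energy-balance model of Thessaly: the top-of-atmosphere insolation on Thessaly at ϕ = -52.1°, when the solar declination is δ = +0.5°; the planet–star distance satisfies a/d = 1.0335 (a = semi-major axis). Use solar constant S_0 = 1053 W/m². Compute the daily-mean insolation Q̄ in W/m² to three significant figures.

Q̄ ≈ 216 W/m²

cos h₀ = −tan(-52.1°) tan(+0.500°) = 0.0112, h₀ = 1.5596 rad.
Bracket: h₀ sin ϕ sin δ + cos ϕ cos δ sin h₀ = 1.5596×-0.78908×0.00873 + 0.61429×0.99996×0.99994 = -0.010744 + 0.614229 = 0.603485.
Inverse-square distance factor (a/d)² = 1.0335² = 1.068122.
Q̄ = (S_0/π) × 1.068122 × [bracket] = (1053/π) × 1.068122 × 0.603485 = 216.1 W/m².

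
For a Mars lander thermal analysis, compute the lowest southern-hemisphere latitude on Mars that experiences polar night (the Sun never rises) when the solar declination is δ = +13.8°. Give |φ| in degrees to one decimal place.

|φ| = 76.2°

Polar night requires cos H₀ = −tan φ tan δ ≥ 1, i.e. tan φ tan δ ≤ −1.
The boundary is |tan φ| · |tan δ| = 1, so |φ| = 90° − |δ| = 90° − 13.8° = 76.2° in the southern hemisphere.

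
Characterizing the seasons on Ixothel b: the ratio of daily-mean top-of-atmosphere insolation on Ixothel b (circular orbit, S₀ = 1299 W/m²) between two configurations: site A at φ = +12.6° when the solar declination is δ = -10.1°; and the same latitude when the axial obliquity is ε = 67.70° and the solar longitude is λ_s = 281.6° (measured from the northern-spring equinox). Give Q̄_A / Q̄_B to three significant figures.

Q̄_A / Q̄_B ≈ 6.00

— Configuration A (φ=+12.6°):
cos H₀ = −tan(+12.6°) tan(-10.100°) = 0.0398, H₀ = 1.5310 rad.
Bracket: H₀ sin φ sin δ + cos φ cos δ sin H₀ = 1.5310×0.21814×-0.17537 + 0.97592×0.98450×0.99921 = -0.058569 + 0.960034 = 0.901465.
Q̄ = (S₀/π) × [bracket] = (1299/π) × 0.901465 = 372.74 W/m².
— Configuration B (φ=+12.6°):
Solar declination: sin δ = sin ε · sin λ_s = sin 67.70° × sin 281.6° = -0.90631, so δ = -65.001°.
cos H₀ = −tan(+12.6°) tan(-65.001°) = 0.4794, H₀ = 1.0709 rad.
Bracket: H₀ sin φ sin δ + cos φ cos δ sin H₀ = 1.0709×0.21814×-0.90631 + 0.97592×0.42261×0.87761 = -0.211720 + 0.361956 = 0.150236.
Q̄ = (S₀/π) × [bracket] = (1299/π) × 0.150236 = 62.120 W/m².
Ratio Q̄_A / Q̄_B = 372.74 / 62.120 = 6.000.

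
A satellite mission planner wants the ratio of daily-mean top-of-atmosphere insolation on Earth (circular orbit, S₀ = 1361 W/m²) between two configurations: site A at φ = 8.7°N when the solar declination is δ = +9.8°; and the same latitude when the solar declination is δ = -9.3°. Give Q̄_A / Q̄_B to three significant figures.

— Configuration A (φ=+8.7°):
cos H₀ = −tan(+8.7°) tan(+9.800°) = -0.0264, H₀ = 1.5972 rad.
Bracket: H₀ sin φ sin δ + cos φ cos δ sin H₀ = 1.5972×0.15126×0.17021 + 0.98849×0.98541×0.99965 = 0.041121 + 0.973727 = 1.014848.
Q̄ = (S₀/π) × [bracket] = (1361/π) × 1.014848 = 439.65 W/m².
— Configuration B (φ=+8.7°):
cos H₀ = −tan(+8.7°) tan(-9.300°) = 0.0251, H₀ = 1.5457 rad.
Bracket: H₀ sin φ sin δ + cos φ cos δ sin H₀ = 1.5457×0.15126×-0.16160 + 0.98849×0.98686×0.99969 = -0.037782 + 0.975199 = 0.937417.
Q̄ = (S₀/π) × [bracket] = (1361/π) × 0.937417 = 406.11 W/m².
Ratio Q̄_A / Q̄_B = 439.65 / 406.11 = 1.083.

Q̄_A / Q̄_B ≈ 1.08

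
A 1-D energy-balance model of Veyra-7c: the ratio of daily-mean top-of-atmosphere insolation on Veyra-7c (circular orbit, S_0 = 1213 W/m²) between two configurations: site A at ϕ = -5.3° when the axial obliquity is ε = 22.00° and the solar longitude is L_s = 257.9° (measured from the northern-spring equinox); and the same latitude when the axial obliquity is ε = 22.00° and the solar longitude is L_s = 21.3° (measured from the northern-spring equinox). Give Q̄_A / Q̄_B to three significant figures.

Q̄_A / Q̄_B ≈ 1.01

— Configuration A (ϕ=-5.3°):
Solar declination: sin δ = sin ε · sin L_s = sin 22.00° × sin 257.9° = -0.36628, so δ = -21.487°.
cos h₀ = −tan(-5.3°) tan(-21.487°) = -0.0365, h₀ = 1.6073 rad.
Bracket: h₀ sin ϕ sin δ + cos ϕ cos δ sin h₀ = 1.6073×-0.09237×-0.36628 + 0.99572×0.93050×0.99933 = 0.054380 + 0.925897 = 0.980277.
Q̄ = (S_0/π) × [bracket] = (1213/π) × 0.980277 = 378.49 W/m².
— Configuration B (ϕ=-5.3°):
Solar declination: sin δ = sin ε · sin L_s = sin 22.00° × sin 21.3° = 0.13608, so δ = +7.821°.
cos h₀ = −tan(-5.3°) tan(+7.821°) = 0.0127, h₀ = 1.5581 rad.
Bracket: h₀ sin ϕ sin δ + cos ϕ cos δ sin h₀ = 1.5581×-0.09237×0.13608 + 0.99572×0.99070×0.99992 = -0.019585 + 0.986381 = 0.966796.
Q̄ = (S_0/π) × [bracket] = (1213/π) × 0.966796 = 373.29 W/m².
Ratio Q̄_A / Q̄_B = 378.49 / 373.29 = 1.014.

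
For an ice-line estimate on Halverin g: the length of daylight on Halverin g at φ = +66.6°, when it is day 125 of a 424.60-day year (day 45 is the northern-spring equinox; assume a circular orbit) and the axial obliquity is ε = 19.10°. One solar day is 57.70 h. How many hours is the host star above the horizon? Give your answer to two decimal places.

44.01 h

Solar longitude: λ_s = 360° × (125 − 45)/424.60 = 67.829°.
sin δ = sin 19.10° × sin 67.829° = 0.30302, so δ = +17.639°.
cos H₀ = −tan φ · tan δ = −tan(+66.6°) × tan(+17.639°) = -0.7348, so H₀ = 2.3962 rad = 137.29°.
Daylight = 2H₀/(2π) × 57.70 h = (2.3962/π) × 57.70 = 44.01 h.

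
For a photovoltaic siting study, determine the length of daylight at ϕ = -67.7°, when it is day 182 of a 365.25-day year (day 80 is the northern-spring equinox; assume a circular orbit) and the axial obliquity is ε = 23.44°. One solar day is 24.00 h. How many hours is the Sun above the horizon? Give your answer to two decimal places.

0.00 h

Solar longitude: L_s = 360° × (182 − 80)/365.25 = 100.534°.
sin δ = sin 23.44° × sin 100.534° = 0.39108, so δ = +23.022°.
cos h₀ = −tan ϕ · tan δ = 1.0361 ≥ 1, so the Sun never rises (polar night) and h₀ = 0.
Daylight = 2h₀/(2π) × 24.00 h = (0.0000/π) × 24.00 = 0.00 h.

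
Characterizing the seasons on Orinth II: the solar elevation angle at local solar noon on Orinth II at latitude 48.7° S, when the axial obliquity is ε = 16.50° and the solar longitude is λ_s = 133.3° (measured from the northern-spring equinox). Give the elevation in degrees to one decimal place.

Solar declination: sin δ = sin ε · sin λ_s = sin 16.50° × sin 133.3° = 0.20670, so δ = +11.929°.
At local noon the hour angle is zero, so the zenith angle equals |φ − δ| = |-48.7° − (+11.929°)| = 60.629°.
Elevation = 90° − 60.629° = 29.4°.

29.4°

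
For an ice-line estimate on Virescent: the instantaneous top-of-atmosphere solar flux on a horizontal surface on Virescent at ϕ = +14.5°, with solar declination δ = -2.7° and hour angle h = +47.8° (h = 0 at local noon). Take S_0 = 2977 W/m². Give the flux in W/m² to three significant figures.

1.90e+03 W/m²

cos θ_z = sin ϕ sin δ + cos ϕ cos δ cos h = -0.011795 + 0.649603 = 0.637808.
Flux = S_0 · cos θ_z = 2977 × 0.637808 = 1899 W/m².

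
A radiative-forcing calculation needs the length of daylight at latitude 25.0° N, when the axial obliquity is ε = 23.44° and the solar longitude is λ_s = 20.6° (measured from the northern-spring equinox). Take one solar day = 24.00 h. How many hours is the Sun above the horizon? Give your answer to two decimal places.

Solar declination: sin δ = sin ε · sin λ_s = sin 23.44° × sin 20.6° = 0.13996, so δ = +8.045°.
cos H₀ = −tan φ · tan δ = −tan(+25.0°) × tan(+8.045°) = -0.0659, so H₀ = 1.6368 rad = 93.78°.
Daylight = 2H₀/(2π) × 24.00 h = (1.6368/π) × 24.00 = 12.50 h.

12.50 h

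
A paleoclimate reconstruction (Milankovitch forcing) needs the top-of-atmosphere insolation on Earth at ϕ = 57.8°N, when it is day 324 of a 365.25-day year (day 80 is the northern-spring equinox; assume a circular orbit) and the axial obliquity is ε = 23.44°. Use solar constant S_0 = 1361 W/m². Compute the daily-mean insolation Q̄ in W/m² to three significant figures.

Solar longitude: L_s = 360° × (324 − 80)/365.25 = 240.493°.
sin δ = sin 23.44° × sin 240.493° = -0.34619, so δ = -20.255°.
cos h₀ = −tan(+57.8°) tan(-20.255°) = 0.5860, h₀ = 0.9447 rad.
Bracket: h₀ sin ϕ sin δ + cos ϕ cos δ sin h₀ = 0.9447×0.84619×-0.34619 + 0.53288×0.93816×0.81033 = -0.276743 + 0.405106 = 0.128363.
Q̄ = (S_0/π) × [bracket] = (1361/π) × 0.128363 = 55.61 W/m².

Q̄ ≈ 55.6 W/m²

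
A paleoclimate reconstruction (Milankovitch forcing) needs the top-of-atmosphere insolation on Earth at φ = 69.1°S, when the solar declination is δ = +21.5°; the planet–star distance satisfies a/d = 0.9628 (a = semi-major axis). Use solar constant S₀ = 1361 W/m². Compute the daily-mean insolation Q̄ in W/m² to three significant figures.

cos H₀ = −tan(-69.1°) tan(+21.500°) = 1.0315 ≥ 1 ⇒ polar night, H₀ = 0 and Q̄ = 0.
Inverse-square distance factor (a/d)² = 0.9628² = 0.926984.

Q̄ ≈ 0.00 W/m²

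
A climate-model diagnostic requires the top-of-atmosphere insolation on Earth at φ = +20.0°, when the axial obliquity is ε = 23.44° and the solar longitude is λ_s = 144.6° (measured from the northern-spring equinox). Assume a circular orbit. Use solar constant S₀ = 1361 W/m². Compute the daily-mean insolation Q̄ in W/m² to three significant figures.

Q̄ ≈ 451 W/m²

Solar declination: sin δ = sin ε · sin λ_s = sin 23.44° × sin 144.6° = 0.23043, so δ = +13.322°.
cos H₀ = −tan(+20.0°) tan(+13.322°) = -0.0862, H₀ = 1.6571 rad.
Bracket: H₀ sin φ sin δ + cos φ cos δ sin H₀ = 1.6571×0.34202×0.23043 + 0.93969×0.97309×0.99628 = 0.130599 + 0.911001 = 1.041600.
Q̄ = (S₀/π) × [bracket] = (1361/π) × 1.041600 = 451.2 W/m².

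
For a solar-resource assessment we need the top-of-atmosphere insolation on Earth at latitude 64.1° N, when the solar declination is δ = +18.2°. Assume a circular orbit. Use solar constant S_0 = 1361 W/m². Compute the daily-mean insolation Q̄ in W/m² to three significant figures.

Q̄ ≈ 414 W/m²

cos h₀ = −tan(+64.1°) tan(+18.200°) = -0.6771, h₀ = 2.3146 rad.
Bracket: h₀ sin ϕ sin δ + cos ϕ cos δ sin h₀ = 2.3146×0.89956×0.31233 + 0.43680×0.94997×0.73589 = 0.650309 + 0.305355 = 0.955664.
Q̄ = (S_0/π) × [bracket] = (1361/π) × 0.955664 = 414.0 W/m².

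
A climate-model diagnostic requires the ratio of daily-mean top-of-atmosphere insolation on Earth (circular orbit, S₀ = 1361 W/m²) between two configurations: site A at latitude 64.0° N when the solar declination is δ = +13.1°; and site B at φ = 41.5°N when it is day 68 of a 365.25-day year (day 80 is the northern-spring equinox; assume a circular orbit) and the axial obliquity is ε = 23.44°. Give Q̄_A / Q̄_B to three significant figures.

Q̄_A / Q̄_B ≈ 1.20

— Configuration A (φ=+64.0°):
cos H₀ = −tan(+64.0°) tan(+13.100°) = -0.4771, H₀ = 2.0682 rad.
Bracket: H₀ sin φ sin δ + cos φ cos δ sin H₀ = 2.0682×0.89879×0.22665 + 0.43837×0.97398×0.87884 = 0.421315 + 0.375233 = 0.796548.
Q̄ = (S₀/π) × [bracket] = (1361/π) × 0.796548 = 345.08 W/m².
— Configuration B (φ=+41.5°):
Solar longitude: λ_s = 360° × (68 − 80)/365.25 = -11.828°, i.e. -11.828° + 360° = 348.172°.
sin δ = sin 23.44° × sin 348.172° = -0.08153, so δ = -4.677°.
cos H₀ = −tan(+41.5°) tan(-4.677°) = 0.0724, H₀ = 1.4984 rad.
Bracket: H₀ sin φ sin δ + cos φ cos δ sin H₀ = 1.4984×0.66262×-0.08153 + 0.74896×0.99667×0.99738 = -0.080949 + 0.744510 = 0.663561.
Q̄ = (S₀/π) × [bracket] = (1361/π) × 0.663561 = 287.47 W/m².
Ratio Q̄_A / Q̄_B = 345.08 / 287.47 = 1.200.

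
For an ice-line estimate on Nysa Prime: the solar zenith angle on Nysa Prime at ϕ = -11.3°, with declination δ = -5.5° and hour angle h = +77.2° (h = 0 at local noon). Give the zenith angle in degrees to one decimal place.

θ_z = 76.4°

cos θ_z = sin ϕ sin δ + cos ϕ cos δ cos h = 0.018781 + 0.216254 = 0.235035.
θ_z = arccos(0.235035) = 76.4°.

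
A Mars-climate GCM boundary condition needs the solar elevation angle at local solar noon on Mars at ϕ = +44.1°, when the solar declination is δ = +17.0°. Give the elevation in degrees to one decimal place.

At local noon the hour angle is zero, so the zenith angle equals |ϕ − δ| = |+44.1° − (+17.000°)| = 27.100°.
Elevation = 90° − 27.100° = 62.9°.

62.9°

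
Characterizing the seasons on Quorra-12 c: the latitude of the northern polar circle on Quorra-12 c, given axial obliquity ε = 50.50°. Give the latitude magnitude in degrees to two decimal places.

The polar circle is the lowest latitude that experiences at least one full rotation of continuous daylight at the northern-summer solstice; it lies at |φ| = 90° − ε = 90° − 50.50° = 39.50°.

39.50°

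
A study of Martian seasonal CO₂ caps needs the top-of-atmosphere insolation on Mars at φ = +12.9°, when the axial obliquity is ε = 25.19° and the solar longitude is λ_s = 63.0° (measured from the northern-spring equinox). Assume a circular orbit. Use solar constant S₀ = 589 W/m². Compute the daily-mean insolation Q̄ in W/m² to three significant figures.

Q̄ ≈ 195 W/m²

Solar declination: sin δ = sin ε · sin λ_s = sin 25.19° × sin 63.0° = 0.37923, so δ = +22.286°.
cos H₀ = −tan(+12.9°) tan(+22.286°) = -0.0939, H₀ = 1.6648 rad.
Bracket: H₀ sin φ sin δ + cos φ cos δ sin H₀ = 1.6648×0.22325×0.37923 + 0.97476×0.92530×0.99558 = 0.140947 + 0.897959 = 1.038906.
Q̄ = (S₀/π) × [bracket] = (589/π) × 1.038906 = 194.8 W/m².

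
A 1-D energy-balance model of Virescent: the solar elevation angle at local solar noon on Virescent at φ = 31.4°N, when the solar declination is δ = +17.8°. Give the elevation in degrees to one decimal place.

At local noon the hour angle is zero, so the zenith angle equals |φ − δ| = |+31.4° − (+17.800°)| = 13.600°.
Elevation = 90° − 13.600° = 76.4°.

76.4°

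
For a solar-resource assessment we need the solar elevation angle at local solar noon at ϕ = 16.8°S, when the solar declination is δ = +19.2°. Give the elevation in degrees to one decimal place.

At local noon the hour angle is zero, so the zenith angle equals |ϕ − δ| = |-16.8° − (+19.200°)| = 36.000°.
Elevation = 90° − 36.000° = 54.0°.

54.0°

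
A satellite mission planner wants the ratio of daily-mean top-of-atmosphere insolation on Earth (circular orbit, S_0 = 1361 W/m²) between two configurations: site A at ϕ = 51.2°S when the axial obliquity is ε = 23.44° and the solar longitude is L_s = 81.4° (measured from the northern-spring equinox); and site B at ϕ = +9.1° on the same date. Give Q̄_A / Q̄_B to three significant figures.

Q̄_A / Q̄_B ≈ 0.177

— Configuration A (ϕ=-51.2°):
Solar declination: sin δ = sin ε · sin L_s = sin 23.44° × sin 81.4° = 0.39332, so δ = +23.161°.
cos h₀ = −tan(-51.2°) tan(+23.161°) = 0.5321, h₀ = 1.0098 rad.
Bracket: h₀ sin ϕ sin δ + cos ϕ cos δ sin h₀ = 1.0098×-0.77934×0.39332 + 0.62660×0.91940×0.84670 = -0.309534 + 0.487781 = 0.178247.
Q̄ = (S_0/π) × [bracket] = (1361/π) × 0.178247 = 77.220 W/m².
— Configuration B (ϕ=+9.1°):
cos h₀ = −tan(+9.1°) tan(+23.161°) = -0.0685, h₀ = 1.6394 rad.
Bracket: h₀ sin ϕ sin δ + cos ϕ cos δ sin h₀ = 1.6394×0.15816×0.39332 + 0.98741×0.91940×0.99765 = 0.101983 + 0.905691 = 1.007674.
Q̄ = (S_0/π) × [bracket] = (1361/π) × 1.007674 = 436.54 W/m².
Ratio Q̄_A / Q̄_B = 77.220 / 436.54 = 0.1769.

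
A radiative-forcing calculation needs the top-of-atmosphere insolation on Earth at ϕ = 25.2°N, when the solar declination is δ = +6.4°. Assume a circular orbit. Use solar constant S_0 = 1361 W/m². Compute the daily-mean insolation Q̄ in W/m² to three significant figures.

cos h₀ = −tan(+25.2°) tan(+6.400°) = -0.0528, h₀ = 1.6236 rad.
Bracket: h₀ sin ϕ sin δ + cos ϕ cos δ sin h₀ = 1.6236×0.42578×0.11147 + 0.90483×0.99377×0.99861 = 0.077059 + 0.897943 = 0.975002.
Q̄ = (S_0/π) × [bracket] = (1361/π) × 0.975002 = 422.4 W/m².

Q̄ ≈ 422 W/m²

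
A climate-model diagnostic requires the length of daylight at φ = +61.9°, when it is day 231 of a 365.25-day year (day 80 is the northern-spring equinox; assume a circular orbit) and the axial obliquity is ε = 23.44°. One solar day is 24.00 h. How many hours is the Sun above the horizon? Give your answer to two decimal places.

15.09 h

Solar longitude: λ_s = 360° × (231 − 80)/365.25 = 148.830°.
sin δ = sin 23.44° × sin 148.830° = 0.20589, so δ = +11.882°.
cos H₀ = −tan φ · tan δ = −tan(+61.9°) × tan(+11.882°) = -0.3940, so H₀ = 1.9758 rad = 113.21°.
Daylight = 2H₀/(2π) × 24.00 h = (1.9758/π) × 24.00 = 15.09 h.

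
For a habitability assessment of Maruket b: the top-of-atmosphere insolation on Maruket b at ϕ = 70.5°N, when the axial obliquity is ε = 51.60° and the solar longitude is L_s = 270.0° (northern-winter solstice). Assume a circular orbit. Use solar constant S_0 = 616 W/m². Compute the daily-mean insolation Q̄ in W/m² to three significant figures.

Q̄ ≈ 0.00 W/m²

Solar declination: sin δ = sin ε · sin L_s = sin 51.60° × sin 270.0° = -0.78369, so δ = -51.600°.
cos h₀ = −tan(+70.5°) tan(-51.600°) = 3.5629 ≥ 1 ⇒ polar night, h₀ = 0 and Q̄ = 0.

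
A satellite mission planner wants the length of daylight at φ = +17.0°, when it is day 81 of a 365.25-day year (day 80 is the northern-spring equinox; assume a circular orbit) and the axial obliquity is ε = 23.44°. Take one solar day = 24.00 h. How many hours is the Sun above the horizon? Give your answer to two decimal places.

Solar longitude: λ_s = 360° × (81 − 80)/365.25 = 0.986°.
sin δ = sin 23.44° × sin 0.986° = 0.00684, so δ = +0.392°.
cos H₀ = −tan φ · tan δ = −tan(+17.0°) × tan(+0.392°) = -0.0021, so H₀ = 1.5729 rad = 90.12°.
Daylight = 2H₀/(2π) × 24.00 h = (1.5729/π) × 24.00 = 12.02 h.

12.02 h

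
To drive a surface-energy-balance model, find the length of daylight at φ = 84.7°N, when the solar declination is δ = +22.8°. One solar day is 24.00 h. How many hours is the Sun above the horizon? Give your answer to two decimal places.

24.00 h

Sunrise equation: cos H₀ = −tan φ · tan δ = -4.5314 ≤ −1, so the Sun never sets (polar day) and H₀ = π.
Daylight = 2H₀/(2π) × 24.00 h = (3.1416/π) × 24.00 = 24.00 h.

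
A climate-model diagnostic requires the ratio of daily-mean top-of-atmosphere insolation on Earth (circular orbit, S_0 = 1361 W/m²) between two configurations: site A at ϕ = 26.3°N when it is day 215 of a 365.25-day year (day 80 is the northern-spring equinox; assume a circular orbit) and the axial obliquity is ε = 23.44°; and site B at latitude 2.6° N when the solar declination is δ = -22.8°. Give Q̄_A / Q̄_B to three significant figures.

Q̄_A / Q̄_B ≈ 1.20

— Configuration A (ϕ=+26.3°):
Solar longitude: L_s = 360° × (215 − 80)/365.25 = 133.060°.
sin δ = sin 23.44° × sin 133.060° = 0.29064, so δ = +16.896°.
cos h₀ = −tan(+26.3°) tan(+16.896°) = -0.1501, h₀ = 1.7215 rad.
Bracket: h₀ sin ϕ sin δ + cos ϕ cos δ sin h₀ = 1.7215×0.44307×0.29064 + 0.89649×0.95683×0.98867 = 0.221684 + 0.848070 = 1.069754.
Q̄ = (S_0/π) × [bracket] = (1361/π) × 1.069754 = 463.44 W/m².
— Configuration B (ϕ=+2.6°):
cos h₀ = −tan(+2.6°) tan(-22.800°) = 0.0191, h₀ = 1.5517 rad.
Bracket: h₀ sin ϕ sin δ + cos ϕ cos δ sin h₀ = 1.5517×0.04536×-0.38752 + 0.99897×0.92186×0.99982 = -0.027276 + 0.920745 = 0.893469.
Q̄ = (S_0/π) × [bracket] = (1361/π) × 0.893469 = 387.07 W/m².
Ratio Q̄_A / Q̄_B = 463.44 / 387.07 = 1.197.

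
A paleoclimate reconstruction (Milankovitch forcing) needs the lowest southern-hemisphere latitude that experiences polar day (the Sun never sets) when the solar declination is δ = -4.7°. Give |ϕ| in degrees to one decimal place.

Polar day requires cos h₀ = −tan ϕ tan δ ≤ −1, i.e. tan ϕ tan δ ≥ 1.
The boundary is |tan ϕ| · |tan δ| = 1, so |ϕ| = 90° − |δ| = 90° − 4.7° = 85.3° in the southern hemisphere.

|ϕ| = 85.3°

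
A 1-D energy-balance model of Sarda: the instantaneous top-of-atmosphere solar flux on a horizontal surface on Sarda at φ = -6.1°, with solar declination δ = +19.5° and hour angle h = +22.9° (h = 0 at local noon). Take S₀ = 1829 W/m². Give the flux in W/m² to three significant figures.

1.51e+03 W/m²

cos θ_z = sin φ sin δ + cos φ cos δ cos h = -0.035472 + 0.863431 = 0.827959.
Flux = S₀ · cos θ_z = 1829 × 0.827959 = 1514 W/m².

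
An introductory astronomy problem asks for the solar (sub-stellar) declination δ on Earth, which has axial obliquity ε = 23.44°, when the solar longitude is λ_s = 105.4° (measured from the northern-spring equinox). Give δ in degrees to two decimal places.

sin δ = sin ε · sin λ_s = sin 23.44° × sin 105.4° = 0.383506.
δ = arcsin(0.383506) = +22.55°.

δ = +22.55°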